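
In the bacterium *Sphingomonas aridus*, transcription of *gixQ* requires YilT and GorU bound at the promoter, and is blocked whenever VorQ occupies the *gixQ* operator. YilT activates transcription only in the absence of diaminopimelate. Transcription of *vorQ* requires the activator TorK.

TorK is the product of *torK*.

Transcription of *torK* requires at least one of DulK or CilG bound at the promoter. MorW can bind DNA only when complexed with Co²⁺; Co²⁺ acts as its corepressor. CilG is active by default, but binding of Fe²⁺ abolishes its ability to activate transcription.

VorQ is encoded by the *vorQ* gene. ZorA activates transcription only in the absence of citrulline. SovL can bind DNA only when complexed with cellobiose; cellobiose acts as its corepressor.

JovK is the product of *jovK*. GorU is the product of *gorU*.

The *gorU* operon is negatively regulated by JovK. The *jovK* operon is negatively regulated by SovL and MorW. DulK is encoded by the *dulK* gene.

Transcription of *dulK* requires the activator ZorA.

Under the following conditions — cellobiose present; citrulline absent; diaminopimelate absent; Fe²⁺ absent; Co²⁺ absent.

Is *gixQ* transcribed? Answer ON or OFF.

OFF

Diaminopimelate is absent, so YilT is active.
Cellobiose is present, so SovL is active.
Co²⁺ is absent, so MorW is inactive.
With repressor SovL bound, *jovK* is not transcribed.
So JovK is not produced.
With no repressor bound, *gorU* is transcribed.
So GorU is produced and active.
Citrulline is absent, so ZorA is active.
No repressor is bound and ZorA is active, so *dulK* is transcribed.
So DulK is produced and active.
Fe²⁺ is absent, so CilG is active.
Activator DulK is present, so *torK* is transcribed.
So TorK is produced and active.
No repressor is bound and TorK is active, so *vorQ* is transcribed.
So VorQ is produced and active.
With repressor VorQ bound, *gixQ* is not transcribed.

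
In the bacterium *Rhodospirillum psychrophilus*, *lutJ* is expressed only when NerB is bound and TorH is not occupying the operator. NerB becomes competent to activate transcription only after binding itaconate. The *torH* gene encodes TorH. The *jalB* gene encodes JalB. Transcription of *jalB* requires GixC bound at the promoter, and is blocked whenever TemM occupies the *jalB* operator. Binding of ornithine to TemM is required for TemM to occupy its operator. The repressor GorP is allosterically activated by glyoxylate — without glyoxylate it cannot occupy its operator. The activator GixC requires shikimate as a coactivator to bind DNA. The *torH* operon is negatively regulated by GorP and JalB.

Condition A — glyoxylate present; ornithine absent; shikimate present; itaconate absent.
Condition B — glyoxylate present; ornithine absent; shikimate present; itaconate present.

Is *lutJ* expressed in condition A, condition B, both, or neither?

B only

Condition A:
Glyoxylate is present, so GorP is active.
Ornithine is absent, so TemM is inactive.
Shikimate is present, so GixC is active.
No repressor is bound and GixC is active, so *jalB* is transcribed.
So JalB is produced and active.
With repressor GorP bound, *torH* is not transcribed.
So TorH is not produced.
Itaconate is absent, so NerB is inactive.
Required activator NerB is absent, so *lutJ* is not transcribed.
→ *lutJ* is OFF in A.
Condition B:
Glyoxylate is present, so GorP is active.
Ornithine is absent, so TemM is inactive.
Shikimate is present, so GixC is active.
No repressor is bound and GixC is active, so *jalB* is transcribed.
So JalB is produced and active.
With repressor GorP bound, *torH* is not transcribed.
So TorH is not produced.
Itaconate is present, so NerB is active.
No repressor is bound and NerB is active, so *lutJ* is transcribed.
→ *lutJ* is ON in B.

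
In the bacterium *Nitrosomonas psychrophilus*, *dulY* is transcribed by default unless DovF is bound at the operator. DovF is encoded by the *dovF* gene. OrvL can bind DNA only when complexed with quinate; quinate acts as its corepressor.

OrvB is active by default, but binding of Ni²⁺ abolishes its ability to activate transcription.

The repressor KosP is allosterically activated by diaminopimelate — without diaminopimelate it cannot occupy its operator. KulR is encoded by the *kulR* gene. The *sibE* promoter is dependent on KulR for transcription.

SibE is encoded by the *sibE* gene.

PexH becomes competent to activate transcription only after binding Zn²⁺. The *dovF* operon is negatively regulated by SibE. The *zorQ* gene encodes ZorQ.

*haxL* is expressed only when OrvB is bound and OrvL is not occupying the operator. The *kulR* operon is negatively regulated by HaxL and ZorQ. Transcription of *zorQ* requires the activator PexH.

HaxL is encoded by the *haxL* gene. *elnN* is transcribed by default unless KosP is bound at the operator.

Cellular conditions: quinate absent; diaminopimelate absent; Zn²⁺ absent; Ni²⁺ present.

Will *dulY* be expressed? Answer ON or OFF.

ON

Ni²⁺ is present, so OrvB is inactive.
Quinate is absent, so OrvL is inactive.
Required activator OrvB is absent, so *haxL* is not transcribed.
So HaxL is not produced.
Zn²⁺ is absent, so PexH is inactive.
Required activator PexH is absent, so *zorQ* is not transcribed.
So ZorQ is not produced.
With no repressor bound, *kulR* is transcribed.
So KulR is produced and active.
No repressor is bound and KulR is active, so *sibE* is transcribed.
So SibE is produced and active.
With repressor SibE bound, *dovF* is not transcribed.
So DovF is not produced.
With no repressor bound, *dulY* is transcribed.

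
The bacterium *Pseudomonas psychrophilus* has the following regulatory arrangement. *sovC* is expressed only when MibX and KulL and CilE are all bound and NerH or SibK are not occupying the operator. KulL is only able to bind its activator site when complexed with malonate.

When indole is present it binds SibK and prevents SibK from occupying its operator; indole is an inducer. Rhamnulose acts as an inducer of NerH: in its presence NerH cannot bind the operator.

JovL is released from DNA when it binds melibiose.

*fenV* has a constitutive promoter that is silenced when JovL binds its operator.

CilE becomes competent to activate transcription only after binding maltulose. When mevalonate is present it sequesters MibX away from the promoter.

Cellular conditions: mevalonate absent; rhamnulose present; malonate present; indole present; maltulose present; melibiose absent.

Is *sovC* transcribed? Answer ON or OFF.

ON

Mevalonate is absent, so MibX is active.
Rhamnulose is present, so NerH is inactive.
Indole is present, so SibK is inactive.
Malonate is present, so KulL is active.
Maltulose is present, so CilE is active.
No repressor is bound and MibX and KulL and CilE are active, so *sovC* is transcribed.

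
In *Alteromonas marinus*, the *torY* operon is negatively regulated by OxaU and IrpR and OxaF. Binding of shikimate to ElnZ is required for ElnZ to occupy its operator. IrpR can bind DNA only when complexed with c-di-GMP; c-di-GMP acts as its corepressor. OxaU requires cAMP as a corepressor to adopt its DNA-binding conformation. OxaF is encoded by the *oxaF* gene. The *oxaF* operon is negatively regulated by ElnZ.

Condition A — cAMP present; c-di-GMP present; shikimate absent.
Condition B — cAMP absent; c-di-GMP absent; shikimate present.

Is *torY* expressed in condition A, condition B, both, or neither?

B only

Condition A:
cAMP is present, so OxaU is active.
c-di-GMP is present, so IrpR is active.
Shikimate is absent, so ElnZ is inactive.
With no repressor bound, *oxaF* is transcribed.
So OxaF is produced and active.
With repressor OxaU bound, *torY* is not transcribed.
→ *torY* is OFF in A.
Condition B:
cAMP is absent, so OxaU is inactive.
c-di-GMP is absent, so IrpR is inactive.
Shikimate is present, so ElnZ is active.
With repressor ElnZ bound, *oxaF* is not transcribed.
So OxaF is not produced.
With no repressor bound, *torY* is transcribed.
→ *torY* is ON in B.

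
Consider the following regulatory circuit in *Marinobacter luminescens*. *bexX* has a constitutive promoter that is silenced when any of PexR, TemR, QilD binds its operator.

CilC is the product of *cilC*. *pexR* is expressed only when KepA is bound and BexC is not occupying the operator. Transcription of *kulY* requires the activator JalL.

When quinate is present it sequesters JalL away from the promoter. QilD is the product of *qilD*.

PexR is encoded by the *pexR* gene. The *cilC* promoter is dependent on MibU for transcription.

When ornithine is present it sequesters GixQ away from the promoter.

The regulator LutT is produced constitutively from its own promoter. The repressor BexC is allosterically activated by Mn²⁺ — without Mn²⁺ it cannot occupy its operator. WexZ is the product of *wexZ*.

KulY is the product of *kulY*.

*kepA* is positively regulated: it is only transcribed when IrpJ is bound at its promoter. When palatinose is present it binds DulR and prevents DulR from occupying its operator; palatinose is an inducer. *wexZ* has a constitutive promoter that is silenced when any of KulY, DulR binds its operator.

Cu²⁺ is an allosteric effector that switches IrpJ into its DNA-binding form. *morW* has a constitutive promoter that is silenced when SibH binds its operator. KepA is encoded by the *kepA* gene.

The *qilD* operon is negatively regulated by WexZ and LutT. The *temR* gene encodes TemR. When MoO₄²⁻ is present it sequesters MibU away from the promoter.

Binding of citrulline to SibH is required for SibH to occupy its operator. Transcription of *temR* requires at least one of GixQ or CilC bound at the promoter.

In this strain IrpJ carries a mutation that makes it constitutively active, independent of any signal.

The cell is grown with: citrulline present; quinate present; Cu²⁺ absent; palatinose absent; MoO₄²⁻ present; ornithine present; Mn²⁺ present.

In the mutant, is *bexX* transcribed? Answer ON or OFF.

ON

Mn²⁺ is present, so BexC is active.
IrpJ is constitutively active in this strain.
No repressor is bound and IrpJ is active, so *kepA* is transcribed.
So KepA is produced and active.
With repressor BexC bound, *pexR* is not transcribed.
So PexR is not produced.
Ornithine is present, so GixQ is inactive.
MoO₄²⁻ is present, so MibU is inactive.
Required activator MibU is absent, so *cilC* is not transcribed.
So CilC is not produced.
No activator is available at the *temR* promoter, so *temR* is not transcribed.
So TemR is not produced.
Quinate is present, so JalL is inactive.
Required activator JalL is absent, so *kulY* is not transcribed.
So KulY is not produced.
Palatinose is absent, so DulR is active.
With repressor DulR bound, *wexZ* is not transcribed.
So WexZ is not produced.
LutT is produced constitutively and is active.
With repressor LutT bound, *qilD* is not transcribed.
So QilD is not produced.
With no repressor bound, *bexX* is transcribed.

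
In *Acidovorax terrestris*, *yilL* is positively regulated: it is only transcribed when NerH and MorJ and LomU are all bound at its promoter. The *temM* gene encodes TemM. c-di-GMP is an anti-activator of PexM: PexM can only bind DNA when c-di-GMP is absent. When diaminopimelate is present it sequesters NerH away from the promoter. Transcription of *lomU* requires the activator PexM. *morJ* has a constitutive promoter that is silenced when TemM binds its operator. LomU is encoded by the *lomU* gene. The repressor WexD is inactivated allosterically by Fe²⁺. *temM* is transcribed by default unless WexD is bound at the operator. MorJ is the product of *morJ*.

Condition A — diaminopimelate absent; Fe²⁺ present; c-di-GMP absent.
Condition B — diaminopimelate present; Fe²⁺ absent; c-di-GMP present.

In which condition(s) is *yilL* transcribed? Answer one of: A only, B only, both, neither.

Condition A:
Diaminopimelate is absent, so NerH is active.
Fe²⁺ is present, so WexD is inactive.
With no repressor bound, *temM* is transcribed.
So TemM is produced and active.
With repressor TemM bound, *morJ* is not transcribed.
So MorJ is not produced.
c-di-GMP is absent, so PexM is active.
No repressor is bound and PexM is active, so *lomU* is transcribed.
So LomU is produced and active.
Required activator MorJ is absent, so *yilL* is not transcribed.
→ *yilL* is OFF in A.
Condition B:
Diaminopimelate is present, so NerH is inactive.
Fe²⁺ is absent, so WexD is active.
With repressor WexD bound, *temM* is not transcribed.
So TemM is not produced.
With no repressor bound, *morJ* is transcribed.
So MorJ is produced and active.
c-di-GMP is present, so PexM is inactive.
Required activator PexM is absent, so *lomU* is not transcribed.
So LomU is not produced.
Required activator NerH is absent, so *yilL* is not transcribed.
→ *yilL* is OFF in B.

neither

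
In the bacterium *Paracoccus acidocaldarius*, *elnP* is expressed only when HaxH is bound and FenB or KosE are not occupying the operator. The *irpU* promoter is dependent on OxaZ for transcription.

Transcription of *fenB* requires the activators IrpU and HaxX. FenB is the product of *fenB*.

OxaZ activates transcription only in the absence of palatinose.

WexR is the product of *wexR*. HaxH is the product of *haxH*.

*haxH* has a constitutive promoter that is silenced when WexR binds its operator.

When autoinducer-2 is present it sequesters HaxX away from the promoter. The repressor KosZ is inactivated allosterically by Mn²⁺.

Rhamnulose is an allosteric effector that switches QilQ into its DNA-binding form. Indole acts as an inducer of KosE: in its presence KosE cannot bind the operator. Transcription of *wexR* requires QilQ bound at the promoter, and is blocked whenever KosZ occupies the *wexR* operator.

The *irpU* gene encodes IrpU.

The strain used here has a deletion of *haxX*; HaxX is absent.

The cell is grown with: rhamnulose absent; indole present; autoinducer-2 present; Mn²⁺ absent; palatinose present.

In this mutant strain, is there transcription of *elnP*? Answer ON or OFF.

ON

Palatinose is present, so OxaZ is inactive.
Required activator OxaZ is absent, so *irpU* is not transcribed.
So IrpU is not produced.
HaxX is non-functional in this strain, so it has no effect.
Required activator IrpU is absent, so *fenB* is not transcribed.
So FenB is not produced.
Indole is present, so KosE is inactive.
Rhamnulose is absent, so QilQ is inactive.
Mn²⁺ is absent, so KosZ is active.
With repressor KosZ bound, *wexR* is not transcribed.
So WexR is not produced.
With no repressor bound, *haxH* is transcribed.
So HaxH is produced and active.
No repressor is bound and HaxH is active, so *elnP* is transcribed.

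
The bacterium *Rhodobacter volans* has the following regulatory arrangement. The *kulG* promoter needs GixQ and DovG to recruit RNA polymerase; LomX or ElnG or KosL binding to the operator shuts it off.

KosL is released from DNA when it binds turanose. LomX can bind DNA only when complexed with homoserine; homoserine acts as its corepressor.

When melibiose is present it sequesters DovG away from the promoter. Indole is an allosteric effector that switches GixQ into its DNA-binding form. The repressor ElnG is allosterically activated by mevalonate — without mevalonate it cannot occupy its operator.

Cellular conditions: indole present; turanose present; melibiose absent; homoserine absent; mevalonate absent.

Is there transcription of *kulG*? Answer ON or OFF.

Indole is present, so GixQ is active.
Melibiose is absent, so DovG is active.
Homoserine is absent, so LomX is inactive.
Mevalonate is absent, so ElnG is inactive.
Turanose is present, so KosL is inactive.
No repressor is bound and GixQ and DovG are active, so *kulG* is transcribed.

ON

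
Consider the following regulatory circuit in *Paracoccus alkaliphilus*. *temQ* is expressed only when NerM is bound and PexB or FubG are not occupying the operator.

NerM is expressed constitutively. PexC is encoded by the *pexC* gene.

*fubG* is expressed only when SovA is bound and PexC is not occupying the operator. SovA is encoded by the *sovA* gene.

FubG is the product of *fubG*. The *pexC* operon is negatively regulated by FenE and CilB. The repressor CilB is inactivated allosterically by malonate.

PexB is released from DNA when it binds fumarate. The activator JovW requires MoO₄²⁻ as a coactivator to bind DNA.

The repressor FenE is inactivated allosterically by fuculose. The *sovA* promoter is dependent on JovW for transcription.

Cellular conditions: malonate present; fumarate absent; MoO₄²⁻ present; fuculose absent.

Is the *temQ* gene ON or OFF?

OFF

NerM is produced constitutively and is active.
Fumarate is absent, so PexB is active.
Fuculose is absent, so FenE is active.
Malonate is present, so CilB is inactive.
With repressor FenE bound, *pexC* is not transcribed.
So PexC is not produced.
MoO₄²⁻ is present, so JovW is active.
No repressor is bound and JovW is active, so *sovA* is transcribed.
So SovA is produced and active.
No repressor is bound and SovA is active, so *fubG* is transcribed.
So FubG is produced and active.
With repressor PexB bound, *temQ* is not transcribed.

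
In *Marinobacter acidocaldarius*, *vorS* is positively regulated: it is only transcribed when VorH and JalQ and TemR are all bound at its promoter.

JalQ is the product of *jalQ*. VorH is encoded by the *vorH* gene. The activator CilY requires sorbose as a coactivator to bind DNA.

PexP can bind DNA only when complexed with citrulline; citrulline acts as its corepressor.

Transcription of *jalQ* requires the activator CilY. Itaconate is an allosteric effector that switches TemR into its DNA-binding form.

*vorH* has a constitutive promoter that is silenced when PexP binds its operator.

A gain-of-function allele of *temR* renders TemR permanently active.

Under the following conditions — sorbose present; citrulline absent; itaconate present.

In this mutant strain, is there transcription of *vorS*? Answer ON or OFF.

ON

Citrulline is absent, so PexP is inactive.
With no repressor bound, *vorH* is transcribed.
So VorH is produced and active.
Sorbose is present, so CilY is active.
No repressor is bound and CilY is active, so *jalQ* is transcribed.
So JalQ is produced and active.
TemR is constitutively active in this strain.
No repressor is bound and VorH and JalQ and TemR are active, so *vorS* is transcribed.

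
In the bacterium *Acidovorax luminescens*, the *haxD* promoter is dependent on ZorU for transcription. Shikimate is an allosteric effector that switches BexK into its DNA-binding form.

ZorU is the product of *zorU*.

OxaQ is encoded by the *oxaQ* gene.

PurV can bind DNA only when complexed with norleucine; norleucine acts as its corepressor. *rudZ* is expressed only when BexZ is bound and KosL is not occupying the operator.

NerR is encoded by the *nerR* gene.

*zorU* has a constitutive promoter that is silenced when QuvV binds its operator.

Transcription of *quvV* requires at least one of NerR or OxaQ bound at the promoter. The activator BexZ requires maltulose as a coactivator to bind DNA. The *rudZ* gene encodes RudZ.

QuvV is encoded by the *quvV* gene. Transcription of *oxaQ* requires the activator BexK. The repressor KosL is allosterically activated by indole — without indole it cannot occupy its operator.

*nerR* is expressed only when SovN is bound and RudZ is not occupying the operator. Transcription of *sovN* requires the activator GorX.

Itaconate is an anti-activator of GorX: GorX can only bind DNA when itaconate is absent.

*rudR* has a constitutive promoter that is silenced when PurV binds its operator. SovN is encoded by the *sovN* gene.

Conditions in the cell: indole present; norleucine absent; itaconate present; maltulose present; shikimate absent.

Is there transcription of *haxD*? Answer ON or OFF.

ON

Indole is present, so KosL is active.
Maltulose is present, so BexZ is active.
With repressor KosL bound, *rudZ* is not transcribed.
So RudZ is not produced.
Itaconate is present, so GorX is inactive.
Required activator GorX is absent, so *sovN* is not transcribed.
So SovN is not produced.
Required activator SovN is absent, so *nerR* is not transcribed.
So NerR is not produced.
Shikimate is absent, so BexK is inactive.
Required activator BexK is absent, so *oxaQ* is not transcribed.
So OxaQ is not produced.
No activator is available at the *quvV* promoter, so *quvV* is not transcribed.
So QuvV is not produced.
With no repressor bound, *zorU* is transcribed.
So ZorU is produced and active.
No repressor is bound and ZorU is active, so *haxD* is transcribed.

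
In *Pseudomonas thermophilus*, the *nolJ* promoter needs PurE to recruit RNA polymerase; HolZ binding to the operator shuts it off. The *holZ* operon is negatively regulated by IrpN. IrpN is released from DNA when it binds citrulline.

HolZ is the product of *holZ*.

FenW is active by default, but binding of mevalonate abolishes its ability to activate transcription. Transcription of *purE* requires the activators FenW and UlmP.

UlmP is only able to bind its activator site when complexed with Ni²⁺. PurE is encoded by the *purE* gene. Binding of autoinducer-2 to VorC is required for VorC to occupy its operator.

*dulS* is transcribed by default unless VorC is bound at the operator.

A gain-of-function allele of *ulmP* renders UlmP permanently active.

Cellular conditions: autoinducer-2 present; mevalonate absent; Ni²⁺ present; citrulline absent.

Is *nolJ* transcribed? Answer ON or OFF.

ON

Mevalonate is absent, so FenW is active.
UlmP is constitutively active in this strain.
No repressor is bound and FenW and UlmP are active, so *purE* is transcribed.
So PurE is produced and active.
Citrulline is absent, so IrpN is active.
With repressor IrpN bound, *holZ* is not transcribed.
So HolZ is not produced.
No repressor is bound and PurE is active, so *nolJ* is transcribed.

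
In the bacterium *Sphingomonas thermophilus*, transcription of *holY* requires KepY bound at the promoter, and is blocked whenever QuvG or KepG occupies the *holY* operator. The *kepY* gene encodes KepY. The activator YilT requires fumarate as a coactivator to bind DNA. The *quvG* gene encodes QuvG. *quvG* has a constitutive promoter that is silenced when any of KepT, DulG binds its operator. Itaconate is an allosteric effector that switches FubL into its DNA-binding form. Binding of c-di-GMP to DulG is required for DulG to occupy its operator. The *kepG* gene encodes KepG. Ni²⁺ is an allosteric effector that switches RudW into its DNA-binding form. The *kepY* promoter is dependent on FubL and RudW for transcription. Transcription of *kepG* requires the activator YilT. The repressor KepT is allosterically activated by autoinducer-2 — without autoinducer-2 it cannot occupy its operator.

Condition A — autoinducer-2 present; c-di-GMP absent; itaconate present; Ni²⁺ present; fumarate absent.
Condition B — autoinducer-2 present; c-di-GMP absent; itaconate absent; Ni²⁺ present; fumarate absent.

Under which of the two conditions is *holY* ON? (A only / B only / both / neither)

Condition A:
Autoinducer-2 is present, so KepT is active.
c-di-GMP is absent, so DulG is inactive.
With repressor KepT bound, *quvG* is not transcribed.
So QuvG is not produced.
Itaconate is present, so FubL is active.
Ni²⁺ is present, so RudW is active.
No repressor is bound and FubL and RudW are active, so *kepY* is transcribed.
So KepY is produced and active.
Fumarate is absent, so YilT is inactive.
Required activator YilT is absent, so *kepG* is not transcribed.
So KepG is not produced.
No repressor is bound and KepY is active, so *holY* is transcribed.
→ *holY* is ON in A.
Condition B:
Autoinducer-2 is present, so KepT is active.
c-di-GMP is absent, so DulG is inactive.
With repressor KepT bound, *quvG* is not transcribed.
So QuvG is not produced.
Itaconate is absent, so FubL is inactive.
Ni²⁺ is present, so RudW is active.
Required activator FubL is absent, so *kepY* is not transcribed.
So KepY is not produced.
Fumarate is absent, so YilT is inactive.
Required activator YilT is absent, so *kepG* is not transcribed.
So KepG is not produced.
Required activator KepY is absent, so *holY* is not transcribed.
→ *holY* is OFF in B.

A only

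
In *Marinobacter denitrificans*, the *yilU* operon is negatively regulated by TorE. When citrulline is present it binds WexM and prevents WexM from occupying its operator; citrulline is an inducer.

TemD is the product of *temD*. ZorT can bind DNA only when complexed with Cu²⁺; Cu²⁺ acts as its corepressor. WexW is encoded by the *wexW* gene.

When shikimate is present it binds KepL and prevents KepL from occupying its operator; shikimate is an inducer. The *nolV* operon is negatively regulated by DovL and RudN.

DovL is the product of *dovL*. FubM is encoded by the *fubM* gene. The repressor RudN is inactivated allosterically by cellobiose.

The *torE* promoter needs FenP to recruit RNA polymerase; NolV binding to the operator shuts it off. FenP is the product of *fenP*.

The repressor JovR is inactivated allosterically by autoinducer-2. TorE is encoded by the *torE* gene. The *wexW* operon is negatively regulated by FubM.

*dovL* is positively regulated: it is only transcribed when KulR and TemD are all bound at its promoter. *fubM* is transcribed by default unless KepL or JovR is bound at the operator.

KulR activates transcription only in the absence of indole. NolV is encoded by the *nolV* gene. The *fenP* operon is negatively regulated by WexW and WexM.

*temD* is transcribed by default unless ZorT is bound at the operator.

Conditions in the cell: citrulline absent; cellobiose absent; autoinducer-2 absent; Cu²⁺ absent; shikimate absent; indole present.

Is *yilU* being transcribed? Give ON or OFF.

Shikimate is absent, so KepL is active.
Autoinducer-2 is absent, so JovR is active.
With repressor KepL bound, *fubM* is not transcribed.
So FubM is not produced.
With no repressor bound, *wexW* is transcribed.
So WexW is produced and active.
Citrulline is absent, so WexM is active.
With repressor WexW bound, *fenP* is not transcribed.
So FenP is not produced.
Indole is present, so KulR is inactive.
Cu²⁺ is absent, so ZorT is inactive.
With no repressor bound, *temD* is transcribed.
So TemD is produced and active.
Required activator KulR is absent, so *dovL* is not transcribed.
So DovL is not produced.
Cellobiose is absent, so RudN is active.
With repressor RudN bound, *nolV* is not transcribed.
So NolV is not produced.
Required activator FenP is absent, so *torE* is not transcribed.
So TorE is not produced.
With no repressor bound, *yilU* is transcribed.

ON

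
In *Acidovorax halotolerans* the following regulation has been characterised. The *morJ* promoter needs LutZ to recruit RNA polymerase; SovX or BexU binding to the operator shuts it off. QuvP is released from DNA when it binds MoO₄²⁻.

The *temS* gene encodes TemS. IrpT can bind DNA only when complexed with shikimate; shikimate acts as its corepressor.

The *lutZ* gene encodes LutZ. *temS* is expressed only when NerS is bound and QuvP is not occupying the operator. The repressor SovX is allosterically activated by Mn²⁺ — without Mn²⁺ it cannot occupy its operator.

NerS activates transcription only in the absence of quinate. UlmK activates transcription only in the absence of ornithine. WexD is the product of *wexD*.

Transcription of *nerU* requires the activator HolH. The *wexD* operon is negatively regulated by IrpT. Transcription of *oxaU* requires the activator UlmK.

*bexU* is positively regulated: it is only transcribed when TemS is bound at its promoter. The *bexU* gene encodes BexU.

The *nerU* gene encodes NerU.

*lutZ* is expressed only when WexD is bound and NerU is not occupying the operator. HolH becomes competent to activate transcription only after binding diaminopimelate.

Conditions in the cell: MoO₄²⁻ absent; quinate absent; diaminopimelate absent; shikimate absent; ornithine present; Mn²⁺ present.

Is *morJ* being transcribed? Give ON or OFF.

OFF

Shikimate is absent, so IrpT is inactive.
With no repressor bound, *wexD* is transcribed.
So WexD is produced and active.
Diaminopimelate is absent, so HolH is inactive.
Required activator HolH is absent, so *nerU* is not transcribed.
So NerU is not produced.
No repressor is bound and WexD is active, so *lutZ* is transcribed.
So LutZ is produced and active.
Mn²⁺ is present, so SovX is active.
MoO₄²⁻ is absent, so QuvP is active.
Quinate is absent, so NerS is active.
With repressor QuvP bound, *temS* is not transcribed.
So TemS is not produced.
Required activator TemS is absent, so *bexU* is not transcribed.
So BexU is not produced.
With repressor SovX bound, *morJ* is not transcribed.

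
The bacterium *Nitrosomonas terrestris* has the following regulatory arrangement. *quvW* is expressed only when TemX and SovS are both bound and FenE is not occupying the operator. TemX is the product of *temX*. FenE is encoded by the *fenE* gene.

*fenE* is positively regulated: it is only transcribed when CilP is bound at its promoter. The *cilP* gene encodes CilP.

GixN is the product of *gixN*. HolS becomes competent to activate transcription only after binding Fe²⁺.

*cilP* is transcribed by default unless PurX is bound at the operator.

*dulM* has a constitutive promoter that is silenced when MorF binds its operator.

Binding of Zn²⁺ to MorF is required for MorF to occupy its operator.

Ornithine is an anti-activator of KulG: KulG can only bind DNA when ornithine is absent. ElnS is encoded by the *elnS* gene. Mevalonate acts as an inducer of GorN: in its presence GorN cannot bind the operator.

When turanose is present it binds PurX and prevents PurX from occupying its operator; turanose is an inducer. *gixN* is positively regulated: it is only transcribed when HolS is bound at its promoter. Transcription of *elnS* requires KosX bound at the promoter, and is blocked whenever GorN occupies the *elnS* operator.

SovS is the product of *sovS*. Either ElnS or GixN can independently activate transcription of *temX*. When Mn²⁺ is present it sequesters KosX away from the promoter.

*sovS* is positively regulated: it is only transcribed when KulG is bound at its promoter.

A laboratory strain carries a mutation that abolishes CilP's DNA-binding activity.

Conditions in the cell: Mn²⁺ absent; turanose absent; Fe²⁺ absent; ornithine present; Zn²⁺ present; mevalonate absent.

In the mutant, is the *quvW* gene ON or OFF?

Mn²⁺ is absent, so KosX is active.
Mevalonate is absent, so GorN is active.
With repressor GorN bound, *elnS* is not transcribed.
So ElnS is not produced.
Fe²⁺ is absent, so HolS is inactive.
Required activator HolS is absent, so *gixN* is not transcribed.
So GixN is not produced.
No activator is available at the *temX* promoter, so *temX* is not transcribed.
So TemX is not produced.
Ornithine is present, so KulG is inactive.
Required activator KulG is absent, so *sovS* is not transcribed.
So SovS is not produced.
CilP is non-functional in this strain, so it has no effect.
Required activator CilP is absent, so *fenE* is not transcribed.
So FenE is not produced.
Required activator TemX is absent, so *quvW* is not transcribed.

OFF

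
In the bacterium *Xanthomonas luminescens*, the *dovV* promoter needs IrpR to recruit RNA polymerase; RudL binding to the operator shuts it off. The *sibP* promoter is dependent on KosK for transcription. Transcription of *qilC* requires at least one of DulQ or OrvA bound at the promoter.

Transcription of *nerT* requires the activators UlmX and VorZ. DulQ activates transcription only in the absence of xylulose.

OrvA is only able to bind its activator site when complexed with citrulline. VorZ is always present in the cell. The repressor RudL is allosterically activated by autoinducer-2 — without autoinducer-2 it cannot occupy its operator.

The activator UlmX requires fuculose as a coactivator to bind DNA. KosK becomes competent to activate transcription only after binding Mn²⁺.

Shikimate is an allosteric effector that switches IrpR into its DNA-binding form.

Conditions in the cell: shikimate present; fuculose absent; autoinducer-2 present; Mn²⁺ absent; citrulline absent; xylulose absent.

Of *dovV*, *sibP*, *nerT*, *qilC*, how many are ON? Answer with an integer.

Autoinducer-2 is present, so RudL is active.
Shikimate is present, so IrpR is active.
With repressor RudL bound, *dovV* is not transcribed.
→ *dovV* is OFF.
Mn²⁺ is absent, so KosK is inactive.
Required activator KosK is absent, so *sibP* is not transcribed.
→ *sibP* is OFF.
Fuculose is absent, so UlmX is inactive.
VorZ is produced constitutively and is active.
Required activator UlmX is absent, so *nerT* is not transcribed.
→ *nerT* is OFF.
Xylulose is absent, so DulQ is active.
Citrulline is absent, so OrvA is inactive.
Activator DulQ is present, so *qilC* is transcribed.
→ *qilC* is ON.
1 of the 4 genes is transcribed.

1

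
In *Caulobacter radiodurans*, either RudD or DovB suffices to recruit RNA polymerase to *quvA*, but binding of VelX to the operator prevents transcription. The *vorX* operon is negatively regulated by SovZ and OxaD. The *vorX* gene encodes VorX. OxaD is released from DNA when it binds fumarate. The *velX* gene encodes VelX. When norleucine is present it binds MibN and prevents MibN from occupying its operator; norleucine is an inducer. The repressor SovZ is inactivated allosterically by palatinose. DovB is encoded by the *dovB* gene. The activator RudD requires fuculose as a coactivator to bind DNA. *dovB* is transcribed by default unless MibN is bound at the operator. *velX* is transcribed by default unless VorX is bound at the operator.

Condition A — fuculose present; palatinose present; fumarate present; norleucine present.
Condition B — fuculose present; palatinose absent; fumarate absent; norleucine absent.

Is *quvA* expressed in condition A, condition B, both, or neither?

Condition A:
Fuculose is present, so RudD is active.
Palatinose is present, so SovZ is inactive.
Fumarate is present, so OxaD is inactive.
With no repressor bound, *vorX* is transcribed.
So VorX is produced and active.
With repressor VorX bound, *velX* is not transcribed.
So VelX is not produced.
Norleucine is present, so MibN is inactive.
With no repressor bound, *dovB* is transcribed.
So DovB is produced and active.
Activator RudD is present, so *quvA* is transcribed.
→ *quvA* is ON in A.
Condition B:
Fuculose is present, so RudD is active.
Palatinose is absent, so SovZ is active.
Fumarate is absent, so OxaD is active.
With repressor SovZ bound, *vorX* is not transcribed.
So VorX is not produced.
With no repressor bound, *velX* is transcribed.
So VelX is produced and active.
Norleucine is absent, so MibN is active.
With repressor MibN bound, *dovB* is not transcribed.
So DovB is not produced.
With repressor VelX bound, *quvA* is not transcribed.
→ *quvA* is OFF in B.

A only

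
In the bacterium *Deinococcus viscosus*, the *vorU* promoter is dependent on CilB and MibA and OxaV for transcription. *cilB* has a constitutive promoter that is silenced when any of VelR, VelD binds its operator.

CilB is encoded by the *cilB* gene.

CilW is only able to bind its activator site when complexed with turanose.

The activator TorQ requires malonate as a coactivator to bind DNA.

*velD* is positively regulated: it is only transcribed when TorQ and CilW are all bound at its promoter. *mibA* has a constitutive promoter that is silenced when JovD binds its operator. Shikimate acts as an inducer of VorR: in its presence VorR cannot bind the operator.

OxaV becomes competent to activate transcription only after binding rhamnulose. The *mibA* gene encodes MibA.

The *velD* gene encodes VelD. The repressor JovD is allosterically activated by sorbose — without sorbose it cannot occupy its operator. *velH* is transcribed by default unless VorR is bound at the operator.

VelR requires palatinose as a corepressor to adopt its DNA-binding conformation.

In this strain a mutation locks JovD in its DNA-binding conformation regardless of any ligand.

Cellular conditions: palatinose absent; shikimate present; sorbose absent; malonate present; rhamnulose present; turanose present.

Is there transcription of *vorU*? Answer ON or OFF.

Palatinose is absent, so VelR is inactive.
Malonate is present, so TorQ is active.
Turanose is present, so CilW is active.
No repressor is bound and TorQ and CilW are active, so *velD* is transcribed.
So VelD is produced and active.
With repressor VelD bound, *cilB* is not transcribed.
So CilB is not produced.
JovD is constitutively active in this strain.
With repressor JovD bound, *mibA* is not transcribed.
So MibA is not produced.
Rhamnulose is present, so OxaV is active.
Required activator CilB is absent, so *vorU* is not transcribed.

OFF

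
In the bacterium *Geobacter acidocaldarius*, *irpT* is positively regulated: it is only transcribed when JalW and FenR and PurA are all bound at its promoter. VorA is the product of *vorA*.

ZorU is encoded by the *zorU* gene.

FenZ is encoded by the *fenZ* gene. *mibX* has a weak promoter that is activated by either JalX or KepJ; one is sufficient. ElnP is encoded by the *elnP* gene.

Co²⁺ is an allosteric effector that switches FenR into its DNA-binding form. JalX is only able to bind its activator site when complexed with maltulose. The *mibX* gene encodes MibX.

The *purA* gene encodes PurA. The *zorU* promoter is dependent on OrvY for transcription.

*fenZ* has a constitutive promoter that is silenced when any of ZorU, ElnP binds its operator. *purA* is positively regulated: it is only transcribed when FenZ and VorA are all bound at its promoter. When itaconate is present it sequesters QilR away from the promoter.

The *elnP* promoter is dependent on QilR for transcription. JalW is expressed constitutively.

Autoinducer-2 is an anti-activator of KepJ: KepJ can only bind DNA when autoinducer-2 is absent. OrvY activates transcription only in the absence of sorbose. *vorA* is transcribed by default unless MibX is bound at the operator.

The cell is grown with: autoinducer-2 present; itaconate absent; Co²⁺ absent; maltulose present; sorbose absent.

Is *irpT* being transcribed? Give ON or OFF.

JalW is produced constitutively and is active.
Co²⁺ is absent, so FenR is inactive.
Sorbose is absent, so OrvY is active.
No repressor is bound and OrvY is active, so *zorU* is transcribed.
So ZorU is produced and active.
Itaconate is absent, so QilR is active.
No repressor is bound and QilR is active, so *elnP* is transcribed.
So ElnP is produced and active.
With repressor ZorU bound, *fenZ* is not transcribed.
So FenZ is not produced.
Maltulose is present, so JalX is active.
Autoinducer-2 is present, so KepJ is inactive.
Activator JalX is present, so *mibX* is transcribed.
So MibX is produced and active.
With repressor MibX bound, *vorA* is not transcribed.
So VorA is not produced.
Required activator FenZ is absent, so *purA* is not transcribed.
So PurA is not produced.
Required activator FenR is absent, so *irpT* is not transcribed.

OFF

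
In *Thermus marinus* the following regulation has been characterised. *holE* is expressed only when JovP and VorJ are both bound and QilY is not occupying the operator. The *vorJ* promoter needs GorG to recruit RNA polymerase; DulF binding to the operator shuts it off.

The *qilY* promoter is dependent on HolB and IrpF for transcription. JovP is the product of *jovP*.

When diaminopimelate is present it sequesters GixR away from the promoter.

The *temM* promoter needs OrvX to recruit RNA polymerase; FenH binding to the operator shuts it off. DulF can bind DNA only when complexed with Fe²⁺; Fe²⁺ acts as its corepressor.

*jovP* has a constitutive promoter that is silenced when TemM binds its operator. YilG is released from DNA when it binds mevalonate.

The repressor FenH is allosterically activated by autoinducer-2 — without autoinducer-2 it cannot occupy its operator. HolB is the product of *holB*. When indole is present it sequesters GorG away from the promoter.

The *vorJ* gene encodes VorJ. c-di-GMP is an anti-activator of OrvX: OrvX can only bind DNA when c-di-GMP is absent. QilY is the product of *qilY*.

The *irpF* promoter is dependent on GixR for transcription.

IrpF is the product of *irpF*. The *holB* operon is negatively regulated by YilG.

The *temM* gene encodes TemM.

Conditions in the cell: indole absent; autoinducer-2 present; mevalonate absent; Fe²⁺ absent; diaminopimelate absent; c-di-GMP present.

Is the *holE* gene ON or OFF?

Autoinducer-2 is present, so FenH is active.
c-di-GMP is present, so OrvX is inactive.
With repressor FenH bound, *temM* is not transcribed.
So TemM is not produced.
With no repressor bound, *jovP* is transcribed.
So JovP is produced and active.
Indole is absent, so GorG is active.
Fe²⁺ is absent, so DulF is inactive.
No repressor is bound and GorG is active, so *vorJ* is transcribed.
So VorJ is produced and active.
Mevalonate is absent, so YilG is active.
With repressor YilG bound, *holB* is not transcribed.
So HolB is not produced.
Diaminopimelate is absent, so GixR is active.
No repressor is bound and GixR is active, so *irpF* is transcribed.
So IrpF is produced and active.
Required activator HolB is absent, so *qilY* is not transcribed.
So QilY is not produced.
No repressor is bound and JovP and VorJ are active, so *holE* is transcribed.

ON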